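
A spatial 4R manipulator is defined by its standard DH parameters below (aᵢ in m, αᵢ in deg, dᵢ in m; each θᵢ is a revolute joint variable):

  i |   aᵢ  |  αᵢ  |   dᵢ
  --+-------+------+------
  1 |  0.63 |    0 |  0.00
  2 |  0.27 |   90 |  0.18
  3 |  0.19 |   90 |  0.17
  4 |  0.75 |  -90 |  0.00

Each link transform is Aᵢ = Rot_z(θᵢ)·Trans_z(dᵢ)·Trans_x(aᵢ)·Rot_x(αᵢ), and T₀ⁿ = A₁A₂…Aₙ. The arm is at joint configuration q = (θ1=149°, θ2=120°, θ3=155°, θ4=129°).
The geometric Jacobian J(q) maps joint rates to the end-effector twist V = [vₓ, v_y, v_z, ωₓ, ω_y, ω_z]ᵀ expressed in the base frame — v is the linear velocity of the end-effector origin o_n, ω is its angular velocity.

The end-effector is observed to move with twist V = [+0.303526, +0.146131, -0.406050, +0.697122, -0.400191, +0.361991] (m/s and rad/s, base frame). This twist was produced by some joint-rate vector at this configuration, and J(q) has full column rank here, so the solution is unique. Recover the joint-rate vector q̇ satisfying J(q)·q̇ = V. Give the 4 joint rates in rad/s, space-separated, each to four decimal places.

-0.3640 -0.1060 -0.7040 0.9180

o_n = [-1.3019, -0.1879, 0.0608]
J₁: ẑ×o_n = [0.1879, -1.3019, 0.0000], ω = ẑ
J2: z=[0.0000, 0.0000, 1.0000] o=[-0.5400, 0.3245, 0.0000] → [0.5124, -0.7619, 0.0000, 0.0000, 0.0000, 1.0000]
J3: z=[-0.9998, 0.0175, 0.0000] o=[-0.5447, 0.0545, 0.1800] → [-0.0021, -0.1192, 0.2556, -0.9998, 0.0175, 0.0000]
J4: z=[-0.0074, -0.4226, 0.9063] o=[-0.7117, 0.2297, 0.2603] → [0.4627, -0.5364, -0.2463, -0.0074, -0.4226, 0.9063]
q̇ = J⁺·V = [-0.3640, -0.1060, -0.7040, 0.9180]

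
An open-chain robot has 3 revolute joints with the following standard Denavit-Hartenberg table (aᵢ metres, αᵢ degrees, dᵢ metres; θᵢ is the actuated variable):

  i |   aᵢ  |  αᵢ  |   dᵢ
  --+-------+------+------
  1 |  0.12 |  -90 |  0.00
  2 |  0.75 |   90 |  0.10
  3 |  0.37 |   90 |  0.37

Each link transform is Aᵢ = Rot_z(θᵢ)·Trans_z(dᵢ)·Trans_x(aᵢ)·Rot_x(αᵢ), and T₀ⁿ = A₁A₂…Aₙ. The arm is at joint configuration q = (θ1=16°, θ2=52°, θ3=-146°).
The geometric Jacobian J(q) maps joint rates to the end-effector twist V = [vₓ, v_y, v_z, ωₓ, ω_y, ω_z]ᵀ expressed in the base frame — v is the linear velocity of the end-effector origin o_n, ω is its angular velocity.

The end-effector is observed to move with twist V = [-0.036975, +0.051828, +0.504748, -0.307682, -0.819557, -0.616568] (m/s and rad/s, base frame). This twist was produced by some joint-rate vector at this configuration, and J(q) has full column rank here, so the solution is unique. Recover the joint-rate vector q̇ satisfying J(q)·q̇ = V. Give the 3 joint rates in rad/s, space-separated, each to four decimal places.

o_n = [0.6874, 0.0859, -0.1215]
J₁: ẑ×o_n = [-0.0859, 0.6874, 0.0000], ω = ẑ
J2: z=[-0.2756, 0.9613, 0.0000] o=[0.1154, 0.0331, 0.0000] → [-0.1168, -0.0335, -0.5645, -0.2756, 0.9613, 0.0000]
J3: z=[0.7575, 0.2172, 0.6157] o=[0.5316, 0.2565, -0.5910] → [0.2070, -0.2598, -0.1630, 0.7575, 0.2172, 0.6157]
q̇ = J⁺·V = [-0.2090, -0.7030, -0.6620]

-0.2090 -0.7030 -0.6620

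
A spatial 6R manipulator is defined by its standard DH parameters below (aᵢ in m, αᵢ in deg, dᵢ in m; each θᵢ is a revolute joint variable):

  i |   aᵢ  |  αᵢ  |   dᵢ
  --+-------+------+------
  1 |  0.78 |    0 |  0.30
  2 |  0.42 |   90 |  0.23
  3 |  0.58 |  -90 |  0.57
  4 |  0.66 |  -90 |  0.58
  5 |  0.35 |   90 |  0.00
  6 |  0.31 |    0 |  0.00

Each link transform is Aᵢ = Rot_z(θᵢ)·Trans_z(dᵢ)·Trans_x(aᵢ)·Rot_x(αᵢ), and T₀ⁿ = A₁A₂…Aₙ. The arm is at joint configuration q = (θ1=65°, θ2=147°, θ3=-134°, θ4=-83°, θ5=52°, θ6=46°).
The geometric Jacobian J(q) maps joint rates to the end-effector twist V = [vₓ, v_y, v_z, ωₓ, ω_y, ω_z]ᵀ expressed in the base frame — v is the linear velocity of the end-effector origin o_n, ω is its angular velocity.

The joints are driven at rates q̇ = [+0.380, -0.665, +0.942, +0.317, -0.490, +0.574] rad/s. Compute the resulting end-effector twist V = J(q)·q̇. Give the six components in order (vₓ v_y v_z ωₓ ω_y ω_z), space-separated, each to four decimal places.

-0.3915 0.0232 -1.0246 -1.4317 0.8159 -0.4405

o_n = [-0.3820, 2.0821, -0.2282]
J₁: ẑ×o_n = [-2.0821, -0.3820, 0.0000], ω = ẑ
J2: z=[0.0000, 0.0000, 1.0000] o=[0.3296, 0.7069, 0.3000] → [-1.3752, -0.7117, 0.0000, 0.0000, 0.0000, 1.0000]
J3: z=[-0.5299, 0.8480, 0.0000] o=[-0.0265, 0.4844, 0.5300] → [-0.6430, -0.4018, -0.5452, -0.5299, 0.8480, 0.0000]
J4: z=[-0.6100, -0.3812, -0.6947] o=[0.0131, 1.1812, 0.1128] → [0.7558, 0.0664, -0.7002, -0.6100, -0.3812, -0.6947]
J5: z=[0.6493, 0.2620, -0.7140] o=[-0.6405, 1.5453, -0.3480] → [0.4147, -0.2623, 0.2808, 0.6493, 0.2620, -0.7140]
J6: z=[-0.7335, 0.4640, -0.4968] o=[-0.5701, 1.8415, -0.1753] → [0.0950, -0.1323, -0.2638, -0.7335, 0.4640, -0.4968]
V = J·q̇ = [-0.3915, 0.0232, -1.0246, -1.4317, 0.8159, -0.4405]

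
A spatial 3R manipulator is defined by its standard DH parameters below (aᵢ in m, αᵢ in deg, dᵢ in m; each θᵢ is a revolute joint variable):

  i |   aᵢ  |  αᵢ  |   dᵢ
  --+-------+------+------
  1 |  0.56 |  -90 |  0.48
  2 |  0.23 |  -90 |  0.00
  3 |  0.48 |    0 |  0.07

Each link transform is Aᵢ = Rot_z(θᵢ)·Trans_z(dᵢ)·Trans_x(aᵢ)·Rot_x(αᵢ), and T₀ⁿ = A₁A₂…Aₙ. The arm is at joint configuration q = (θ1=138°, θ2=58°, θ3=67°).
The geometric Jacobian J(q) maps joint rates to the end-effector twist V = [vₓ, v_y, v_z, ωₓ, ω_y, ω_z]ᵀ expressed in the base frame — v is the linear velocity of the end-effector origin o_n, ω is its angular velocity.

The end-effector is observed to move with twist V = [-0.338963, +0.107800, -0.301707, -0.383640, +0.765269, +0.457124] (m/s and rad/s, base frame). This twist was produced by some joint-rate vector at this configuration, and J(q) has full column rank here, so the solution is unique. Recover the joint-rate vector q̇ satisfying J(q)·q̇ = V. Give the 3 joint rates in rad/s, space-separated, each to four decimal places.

o_n = [-0.2408, 0.8114, 0.0888]
J₁: ẑ×o_n = [-0.8114, -0.2408, 0.0000], ω = ẑ
J2: z=[-0.6691, -0.7431, 0.0000] o=[-0.4162, 0.3747, 0.4800] → [0.2907, -0.2618, -0.1619, -0.6691, -0.7431, 0.0000]
J3: z=[0.6302, -0.5675, -0.5299] o=[-0.5067, 0.4563, 0.2849] → [0.2995, -0.0173, 0.3747, 0.6302, -0.5675, -0.5299]
q̇ = J⁺·V = [-0.0410, -0.3120, -0.9400]

-0.0410 -0.3120 -0.9400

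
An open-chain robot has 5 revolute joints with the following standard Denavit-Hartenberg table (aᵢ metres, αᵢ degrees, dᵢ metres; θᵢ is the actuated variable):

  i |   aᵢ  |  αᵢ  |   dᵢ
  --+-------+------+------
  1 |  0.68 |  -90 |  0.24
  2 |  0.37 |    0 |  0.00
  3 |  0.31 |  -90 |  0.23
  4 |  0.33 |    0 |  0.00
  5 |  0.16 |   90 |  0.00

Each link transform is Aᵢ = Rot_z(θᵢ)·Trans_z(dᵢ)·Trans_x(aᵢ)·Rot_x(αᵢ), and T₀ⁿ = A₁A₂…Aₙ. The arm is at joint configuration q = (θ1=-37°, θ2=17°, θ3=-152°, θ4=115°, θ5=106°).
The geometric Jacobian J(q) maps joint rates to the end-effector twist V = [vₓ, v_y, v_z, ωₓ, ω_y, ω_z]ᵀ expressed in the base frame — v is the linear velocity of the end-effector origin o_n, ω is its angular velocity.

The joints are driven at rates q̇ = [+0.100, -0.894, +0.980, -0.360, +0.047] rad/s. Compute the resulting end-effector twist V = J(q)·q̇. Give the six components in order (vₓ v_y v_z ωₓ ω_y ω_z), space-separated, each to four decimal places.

0.0417 -0.0166 0.3723 -0.1250 0.2019 -0.1213

o_n = [0.8191, -0.5723, 0.1670]
J₁: ẑ×o_n = [0.5723, 0.8191, -0.0000], ω = ẑ
J2: z=[0.6018, 0.7986, 0.0000] o=[0.5431, -0.4092, 0.2400] → [-0.0583, 0.0439, -0.3186, 0.6018, 0.7986, 0.0000]
J3: z=[0.6018, 0.7986, 0.0000] o=[0.8257, -0.6222, 0.1318] → [0.0281, -0.0212, 0.0352, 0.6018, 0.7986, 0.0000]
J4: z=[0.5647, -0.4255, 0.7071] o=[0.7890, -0.3066, 0.3510] → [0.2662, 0.1252, -0.1373, 0.5647, -0.4255, 0.7071]
J5: z=[0.5647, -0.4255, 0.7071] o=[0.6878, -0.6048, 0.2524] → [0.0134, 0.1411, 0.0742, 0.5647, -0.4255, 0.7071]
V = J·q̇ = [0.0417, -0.0166, 0.3723, -0.1250, 0.2019, -0.1213]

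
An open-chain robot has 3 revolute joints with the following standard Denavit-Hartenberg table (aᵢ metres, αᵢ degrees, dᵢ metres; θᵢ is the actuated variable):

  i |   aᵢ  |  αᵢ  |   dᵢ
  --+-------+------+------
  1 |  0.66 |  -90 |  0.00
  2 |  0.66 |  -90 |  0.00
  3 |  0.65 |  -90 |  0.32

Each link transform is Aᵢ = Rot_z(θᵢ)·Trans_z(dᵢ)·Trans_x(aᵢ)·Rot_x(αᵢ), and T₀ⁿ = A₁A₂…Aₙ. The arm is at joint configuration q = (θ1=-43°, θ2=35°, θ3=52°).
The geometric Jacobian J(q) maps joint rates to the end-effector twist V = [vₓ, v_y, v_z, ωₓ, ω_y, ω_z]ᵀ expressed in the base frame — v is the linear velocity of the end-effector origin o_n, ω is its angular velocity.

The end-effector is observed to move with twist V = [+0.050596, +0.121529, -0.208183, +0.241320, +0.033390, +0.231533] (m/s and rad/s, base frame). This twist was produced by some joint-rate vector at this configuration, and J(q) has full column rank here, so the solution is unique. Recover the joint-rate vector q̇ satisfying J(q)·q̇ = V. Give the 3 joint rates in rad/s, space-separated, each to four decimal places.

0.0120 0.1890 -0.2680

o_n = [0.6343, -1.2918, -0.8702]
J₁: ẑ×o_n = [1.2918, 0.6343, -0.0000], ω = ẑ
J2: z=[0.6820, 0.7314, 0.0000] o=[0.4827, -0.4501, 0.0000] → [-0.6364, 0.5935, -0.6849, 0.6820, 0.7314, 0.0000]
J3: z=[-0.4195, 0.3912, -0.8192] o=[0.8781, -0.8188, -0.3786] → [-0.5798, -0.0065, 0.2938, -0.4195, 0.3912, -0.8192]
q̇ = J⁺·V = [0.0120, 0.1890, -0.2680]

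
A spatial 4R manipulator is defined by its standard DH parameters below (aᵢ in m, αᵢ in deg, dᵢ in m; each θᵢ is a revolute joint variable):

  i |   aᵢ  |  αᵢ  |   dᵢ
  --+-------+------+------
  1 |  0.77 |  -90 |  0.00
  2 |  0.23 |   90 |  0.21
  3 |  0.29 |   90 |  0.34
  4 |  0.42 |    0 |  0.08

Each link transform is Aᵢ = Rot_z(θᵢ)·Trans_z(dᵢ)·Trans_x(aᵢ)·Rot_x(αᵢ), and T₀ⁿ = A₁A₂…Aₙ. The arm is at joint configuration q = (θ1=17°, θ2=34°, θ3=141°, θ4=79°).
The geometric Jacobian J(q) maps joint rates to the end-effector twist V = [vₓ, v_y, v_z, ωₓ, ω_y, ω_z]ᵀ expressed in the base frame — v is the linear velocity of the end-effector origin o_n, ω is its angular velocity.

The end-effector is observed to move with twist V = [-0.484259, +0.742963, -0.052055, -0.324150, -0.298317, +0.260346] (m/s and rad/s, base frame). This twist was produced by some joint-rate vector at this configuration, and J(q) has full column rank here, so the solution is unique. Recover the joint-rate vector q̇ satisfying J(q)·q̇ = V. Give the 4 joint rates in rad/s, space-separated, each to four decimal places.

0.5690 0.0030 -0.4780 -0.2490

o_n = [0.9852, 0.8294, 0.6278]
J₁: ẑ×o_n = [-0.8294, 0.9852, 0.0000], ω = ẑ
J2: z=[-0.2924, 0.9563, 0.0000] o=[0.7364, 0.2251, 0.0000] → [0.6003, 0.1835, -0.4146, -0.2924, 0.9563, 0.0000]
J3: z=[0.5348, 0.1635, 0.8290] o=[0.8573, 0.4817, -0.1286] → [-0.1646, -0.2985, 0.1650, 0.5348, 0.1635, 0.8290]
J4: z=[0.2717, 0.8957, -0.3519] o=[0.8071, 0.6572, 0.2793] → [0.3727, -0.1574, -0.1127, 0.2717, 0.8957, -0.3519]
q̇ = J⁺·V = [0.5690, 0.0030, -0.4780, -0.2490]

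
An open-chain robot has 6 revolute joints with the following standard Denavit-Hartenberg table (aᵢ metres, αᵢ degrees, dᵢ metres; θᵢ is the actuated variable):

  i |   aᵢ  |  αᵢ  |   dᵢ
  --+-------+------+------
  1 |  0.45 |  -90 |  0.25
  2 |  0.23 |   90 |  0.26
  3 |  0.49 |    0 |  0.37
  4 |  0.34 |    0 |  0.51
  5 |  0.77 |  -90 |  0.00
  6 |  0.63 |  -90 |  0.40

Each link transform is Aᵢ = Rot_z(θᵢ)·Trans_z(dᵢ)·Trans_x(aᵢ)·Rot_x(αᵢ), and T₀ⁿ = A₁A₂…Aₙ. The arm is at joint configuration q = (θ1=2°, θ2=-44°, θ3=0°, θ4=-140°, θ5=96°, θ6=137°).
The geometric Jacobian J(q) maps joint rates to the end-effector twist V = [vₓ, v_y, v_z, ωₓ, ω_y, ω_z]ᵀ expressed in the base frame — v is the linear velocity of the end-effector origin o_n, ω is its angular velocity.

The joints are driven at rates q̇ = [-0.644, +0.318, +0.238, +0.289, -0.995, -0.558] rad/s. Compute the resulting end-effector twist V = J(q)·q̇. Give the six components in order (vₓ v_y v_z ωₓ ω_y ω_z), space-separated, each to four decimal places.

o_n = [0.8231, 0.1432, 1.2407]
J₁: ẑ×o_n = [-0.1432, 0.8231, 0.0000], ω = ẑ
J2: z=[-0.0349, 0.9994, 0.0000] o=[0.4497, 0.0157, 0.2500] → [0.9901, 0.0346, -0.3776, -0.0349, 0.9994, 0.0000]
J3: z=[-0.6942, -0.0242, 0.7193] o=[0.6060, 0.2813, 0.4098] → [0.0792, 0.7331, 0.1012, -0.6942, -0.0242, 0.7193]
J4: z=[-0.6942, -0.0242, 0.7193] o=[0.7014, 0.2847, 1.0163] → [0.0963, 0.2434, 0.1012, -0.6942, -0.0242, 0.7193]
J5: z=[-0.6942, -0.0242, 0.7193] o=[0.1677, 0.0473, 1.2022] → [-0.0699, 0.4982, -0.0507, -0.6942, -0.0242, 0.7193]
J6: z=[0.4743, 0.7363, 0.4826] o=[0.5846, -0.4733, 1.5870] → [-0.5525, 0.2794, 0.1167, 0.4743, 0.7363, 0.4826]
V = J·q̇ = [0.8316, -0.9259, -0.0815, 0.0492, -0.0817, -1.2499]

0.8316 -0.9259 -0.0815 0.0492 -0.0817 -1.2499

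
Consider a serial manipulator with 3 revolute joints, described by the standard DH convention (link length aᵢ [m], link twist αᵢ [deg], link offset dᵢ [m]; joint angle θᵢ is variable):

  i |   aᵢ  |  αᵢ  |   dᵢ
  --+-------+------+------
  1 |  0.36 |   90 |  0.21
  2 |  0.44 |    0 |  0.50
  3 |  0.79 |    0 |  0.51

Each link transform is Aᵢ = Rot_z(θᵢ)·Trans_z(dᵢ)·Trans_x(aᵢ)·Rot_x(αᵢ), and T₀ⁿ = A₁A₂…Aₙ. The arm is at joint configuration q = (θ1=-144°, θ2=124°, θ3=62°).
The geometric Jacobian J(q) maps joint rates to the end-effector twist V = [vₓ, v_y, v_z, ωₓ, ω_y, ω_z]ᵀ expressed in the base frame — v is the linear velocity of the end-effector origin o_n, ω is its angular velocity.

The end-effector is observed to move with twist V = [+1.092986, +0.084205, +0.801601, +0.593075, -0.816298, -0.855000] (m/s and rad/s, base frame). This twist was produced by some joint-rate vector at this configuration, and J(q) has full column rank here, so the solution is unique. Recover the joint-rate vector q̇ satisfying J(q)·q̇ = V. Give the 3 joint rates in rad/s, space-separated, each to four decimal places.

-0.8550 -0.0360 -0.9730

o_n = [-0.0502, 1.2119, 0.4922]
J₁: ẑ×o_n = [-1.2119, -0.0502, 0.0000], ω = ẑ
J2: z=[-0.5878, 0.8090, 0.0000] o=[-0.2912, -0.2116, 0.2100] → [0.2283, 0.1659, -1.0317, -0.5878, 0.8090, 0.0000]
J3: z=[-0.5878, 0.8090, 0.0000] o=[-0.3861, 0.3375, 0.5748] → [-0.0668, -0.0485, -0.7857, -0.5878, 0.8090, 0.0000]
q̇ = J⁺·V = [-0.8550, -0.0360, -0.9730]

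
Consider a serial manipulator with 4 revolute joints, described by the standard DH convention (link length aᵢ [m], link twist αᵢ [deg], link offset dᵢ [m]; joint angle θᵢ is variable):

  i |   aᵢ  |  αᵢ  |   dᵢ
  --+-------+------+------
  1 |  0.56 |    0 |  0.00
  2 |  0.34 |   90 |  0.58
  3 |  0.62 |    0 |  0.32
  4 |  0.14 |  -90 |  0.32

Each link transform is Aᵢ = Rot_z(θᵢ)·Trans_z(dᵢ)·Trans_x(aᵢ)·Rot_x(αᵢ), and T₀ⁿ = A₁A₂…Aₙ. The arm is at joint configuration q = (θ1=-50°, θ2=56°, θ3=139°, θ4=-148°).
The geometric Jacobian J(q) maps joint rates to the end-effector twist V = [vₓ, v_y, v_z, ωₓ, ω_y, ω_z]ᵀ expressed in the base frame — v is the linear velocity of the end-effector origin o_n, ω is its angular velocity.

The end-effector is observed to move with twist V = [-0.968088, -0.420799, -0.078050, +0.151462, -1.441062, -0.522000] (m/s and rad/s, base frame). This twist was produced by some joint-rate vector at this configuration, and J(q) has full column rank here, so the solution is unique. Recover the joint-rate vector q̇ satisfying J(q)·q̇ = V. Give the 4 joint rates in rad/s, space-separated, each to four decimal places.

o_n = [0.4372, -1.0644, 0.9649]
J₁: ẑ×o_n = [1.0644, 0.4372, -0.0000], ω = ẑ
J2: z=[0.0000, 0.0000, 1.0000] o=[0.3600, -0.4290, 0.0000] → [0.6354, 0.0772, -0.0000, 0.0000, 0.0000, 1.0000]
J3: z=[0.1045, -0.9945, 0.0000] o=[0.6981, -0.3934, 0.5800] → [-0.3827, -0.0402, -0.3296, 0.1045, -0.9945, 0.0000]
J4: z=[0.1045, -0.9945, 0.0000] o=[0.2662, -0.7606, 0.9868] → [0.0218, 0.0023, 0.1383, 0.1045, -0.9945, 0.0000]
q̇ = J⁺·V = [-0.9960, 0.4740, 0.5950, 0.8540]

-0.9960 0.4740 0.5950 0.8540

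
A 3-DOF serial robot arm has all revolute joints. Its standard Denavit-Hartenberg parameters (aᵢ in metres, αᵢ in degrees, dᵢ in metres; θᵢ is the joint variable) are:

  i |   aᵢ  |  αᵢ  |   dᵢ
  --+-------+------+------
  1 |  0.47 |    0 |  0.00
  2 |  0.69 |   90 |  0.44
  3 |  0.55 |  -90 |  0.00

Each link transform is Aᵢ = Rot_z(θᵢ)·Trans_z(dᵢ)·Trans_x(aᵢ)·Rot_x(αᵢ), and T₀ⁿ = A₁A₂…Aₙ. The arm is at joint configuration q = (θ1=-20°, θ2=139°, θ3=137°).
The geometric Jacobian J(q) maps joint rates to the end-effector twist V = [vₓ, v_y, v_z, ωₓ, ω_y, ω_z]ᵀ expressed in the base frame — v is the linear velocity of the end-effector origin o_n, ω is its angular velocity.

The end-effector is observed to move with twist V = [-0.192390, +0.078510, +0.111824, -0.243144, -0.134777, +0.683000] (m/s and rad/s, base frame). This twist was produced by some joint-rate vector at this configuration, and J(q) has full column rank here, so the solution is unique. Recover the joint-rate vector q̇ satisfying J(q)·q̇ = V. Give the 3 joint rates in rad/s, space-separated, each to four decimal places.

o_n = [0.3021, 0.0909, 0.8151]
J₁: ẑ×o_n = [-0.0909, 0.3021, 0.0000], ω = ẑ
J2: z=[0.0000, 0.0000, 1.0000] o=[0.4417, -0.1607, 0.0000] → [-0.2517, -0.1395, 0.0000, 0.0000, 0.0000, 1.0000]
J3: z=[0.8746, 0.4848, 0.0000] o=[0.1071, 0.4427, 0.4400] → [0.1819, -0.3281, -0.4022, 0.8746, 0.4848, 0.0000]
q̇ = J⁺·V = [0.1870, 0.4960, -0.2780]

0.1870 0.4960 -0.2780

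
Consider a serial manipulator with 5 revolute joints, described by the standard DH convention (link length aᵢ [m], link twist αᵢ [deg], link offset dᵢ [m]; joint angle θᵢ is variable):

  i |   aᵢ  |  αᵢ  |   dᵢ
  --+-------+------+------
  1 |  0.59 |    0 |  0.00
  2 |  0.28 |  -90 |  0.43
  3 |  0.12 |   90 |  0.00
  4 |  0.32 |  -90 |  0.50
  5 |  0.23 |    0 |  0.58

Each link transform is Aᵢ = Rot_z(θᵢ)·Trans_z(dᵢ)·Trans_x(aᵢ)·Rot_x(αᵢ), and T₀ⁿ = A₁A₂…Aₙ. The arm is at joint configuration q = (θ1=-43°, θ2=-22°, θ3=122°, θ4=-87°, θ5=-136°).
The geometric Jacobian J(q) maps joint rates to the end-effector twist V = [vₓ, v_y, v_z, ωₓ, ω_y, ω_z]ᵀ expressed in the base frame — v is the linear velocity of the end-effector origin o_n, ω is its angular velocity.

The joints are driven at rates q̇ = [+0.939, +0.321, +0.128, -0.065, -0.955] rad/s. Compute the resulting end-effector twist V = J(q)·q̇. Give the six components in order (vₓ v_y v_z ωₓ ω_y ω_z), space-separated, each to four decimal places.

o_n = [0.5155, -0.8759, -0.5194]
J₁: ẑ×o_n = [0.8759, 0.5155, -0.0000], ω = ẑ
J2: z=[0.0000, 0.0000, 1.0000] o=[0.4315, -0.4024, 0.0000] → [0.4736, 0.0840, -0.0000, 0.0000, 0.0000, 1.0000]
J3: z=[0.9063, 0.4226, 0.0000] o=[0.5498, -0.6561, 0.4300] → [-0.4013, 0.8605, -0.1847, 0.9063, 0.4226, 0.0000]
J4: z=[0.3584, -0.7686, -0.5299] o=[0.5230, -0.5985, 0.3282] → [0.5045, 0.3077, -0.1051, 0.3584, -0.7686, -0.5299]
J5: z=[-0.1762, 0.5017, -0.8469] o=[0.4088, -1.1098, 0.0491] → [-0.0872, -0.1906, -0.0948, -0.1762, 0.5017, -0.8469]
V = J·q̇ = [0.9736, 0.7832, 0.0737, 0.2610, -0.3751, 2.1032]

0.9736 0.7832 0.0737 0.2610 -0.3751 2.1032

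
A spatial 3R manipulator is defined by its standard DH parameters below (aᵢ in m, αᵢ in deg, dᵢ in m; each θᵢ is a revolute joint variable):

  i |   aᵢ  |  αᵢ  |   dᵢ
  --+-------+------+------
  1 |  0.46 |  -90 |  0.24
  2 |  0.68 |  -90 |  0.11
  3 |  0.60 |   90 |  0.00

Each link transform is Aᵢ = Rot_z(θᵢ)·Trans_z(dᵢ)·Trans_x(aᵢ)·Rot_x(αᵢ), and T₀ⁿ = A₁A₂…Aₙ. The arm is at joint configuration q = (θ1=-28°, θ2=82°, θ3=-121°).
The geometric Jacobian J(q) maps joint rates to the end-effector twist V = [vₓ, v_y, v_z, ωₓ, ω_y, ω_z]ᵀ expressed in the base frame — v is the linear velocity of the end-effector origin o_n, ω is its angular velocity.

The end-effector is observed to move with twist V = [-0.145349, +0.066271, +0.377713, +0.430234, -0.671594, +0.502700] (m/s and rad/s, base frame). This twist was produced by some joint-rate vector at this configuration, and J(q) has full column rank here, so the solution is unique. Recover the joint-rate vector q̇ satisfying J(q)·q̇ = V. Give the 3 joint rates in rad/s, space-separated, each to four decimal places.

0.4050 -0.3910 -0.7020

o_n = [0.7448, 0.3110, -0.1274]
J₁: ẑ×o_n = [-0.3110, 0.7448, 0.0000], ω = ẑ
J2: z=[0.4695, 0.8829, 0.0000] o=[0.4062, -0.2160, 0.2400] → [-0.3244, 0.1725, -0.0516, 0.4695, 0.8829, 0.0000]
J3: z=[-0.8744, 0.4649, -0.1392] o=[0.5414, -0.1633, -0.4334] → [0.2083, 0.2392, -0.5093, -0.8744, 0.4649, -0.1392]
q̇ = J⁺·V = [0.4050, -0.3910, -0.7020]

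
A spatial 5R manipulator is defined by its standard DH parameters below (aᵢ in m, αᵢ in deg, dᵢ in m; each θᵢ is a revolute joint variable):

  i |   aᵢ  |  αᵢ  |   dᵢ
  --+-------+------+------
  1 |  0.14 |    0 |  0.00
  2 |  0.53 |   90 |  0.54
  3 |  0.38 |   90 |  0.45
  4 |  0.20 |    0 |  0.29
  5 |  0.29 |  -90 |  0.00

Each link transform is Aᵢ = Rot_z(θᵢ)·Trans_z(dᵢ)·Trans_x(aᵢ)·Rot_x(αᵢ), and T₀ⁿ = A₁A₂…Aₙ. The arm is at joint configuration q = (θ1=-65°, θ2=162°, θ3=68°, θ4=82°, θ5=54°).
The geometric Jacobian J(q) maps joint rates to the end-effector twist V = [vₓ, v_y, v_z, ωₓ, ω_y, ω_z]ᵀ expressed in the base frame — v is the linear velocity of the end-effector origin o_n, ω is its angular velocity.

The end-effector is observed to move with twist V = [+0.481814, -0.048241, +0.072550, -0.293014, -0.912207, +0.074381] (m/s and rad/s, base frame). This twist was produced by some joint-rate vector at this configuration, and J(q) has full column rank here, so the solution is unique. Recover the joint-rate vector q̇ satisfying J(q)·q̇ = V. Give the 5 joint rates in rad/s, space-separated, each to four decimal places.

0.3010 -0.5780 -0.4020 -0.1930 -0.7450

o_n = [0.7959, 0.8436, 0.6161]
J₁: ẑ×o_n = [-0.8436, 0.7959, 0.0000], ω = ẑ
J2: z=[0.0000, 0.0000, 1.0000] o=[0.0592, -0.1269, 0.0000] → [-0.9705, 0.7367, 0.0000, 0.0000, 0.0000, 1.0000]
J3: z=[0.9925, 0.1219, 0.0000] o=[-0.0054, 0.3992, 0.5400] → [0.0093, -0.0755, 0.3435, 0.9925, 0.1219, 0.0000]
J4: z=[-0.1130, 0.9203, -0.3746] o=[0.4239, 0.5953, 0.8923] → [-0.1612, -0.1706, -0.3704, -0.1130, 0.9203, -0.3746]
J5: z=[-0.1130, 0.9203, -0.3746] o=[0.5864, 0.8967, 0.8095] → [-0.1979, -0.1003, -0.1868, -0.1130, 0.9203, -0.3746]
q̇ = J⁺·V = [0.3010, -0.5780, -0.4020, -0.1930, -0.7450]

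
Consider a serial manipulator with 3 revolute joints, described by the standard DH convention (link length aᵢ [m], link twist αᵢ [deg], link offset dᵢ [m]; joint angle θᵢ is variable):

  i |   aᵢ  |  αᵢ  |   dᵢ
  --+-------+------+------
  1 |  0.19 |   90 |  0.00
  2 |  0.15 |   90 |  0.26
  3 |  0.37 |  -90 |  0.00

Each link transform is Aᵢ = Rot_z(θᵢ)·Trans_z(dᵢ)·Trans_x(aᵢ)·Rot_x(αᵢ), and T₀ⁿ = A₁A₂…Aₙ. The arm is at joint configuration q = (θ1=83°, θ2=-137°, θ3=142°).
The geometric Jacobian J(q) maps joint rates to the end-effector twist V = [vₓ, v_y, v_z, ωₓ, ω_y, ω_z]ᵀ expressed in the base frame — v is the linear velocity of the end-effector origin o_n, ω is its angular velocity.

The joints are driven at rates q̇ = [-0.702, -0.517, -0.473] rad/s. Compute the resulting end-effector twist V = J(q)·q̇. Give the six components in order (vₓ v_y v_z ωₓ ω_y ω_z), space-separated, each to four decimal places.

o_n = [0.5199, 0.2319, 0.0965]
J₁: ẑ×o_n = [-0.2319, 0.5199, 0.0000], ω = ẑ
J2: z=[0.9925, -0.1219, 0.0000] o=[0.0232, 0.1886, 0.0000] → [-0.0118, -0.0958, 0.1035, 0.9925, -0.1219, 0.0000]
J3: z=[-0.0831, -0.6769, 0.7314] o=[0.2678, 0.0480, -0.1023] → [-0.2691, 0.2009, 0.1554, -0.0831, -0.6769, 0.7314]
V = J·q̇ = [0.2962, -0.4105, -0.1270, -0.4738, 0.3832, -1.0479]

0.2962 -0.4105 -0.1270 -0.4738 0.3832 -1.0479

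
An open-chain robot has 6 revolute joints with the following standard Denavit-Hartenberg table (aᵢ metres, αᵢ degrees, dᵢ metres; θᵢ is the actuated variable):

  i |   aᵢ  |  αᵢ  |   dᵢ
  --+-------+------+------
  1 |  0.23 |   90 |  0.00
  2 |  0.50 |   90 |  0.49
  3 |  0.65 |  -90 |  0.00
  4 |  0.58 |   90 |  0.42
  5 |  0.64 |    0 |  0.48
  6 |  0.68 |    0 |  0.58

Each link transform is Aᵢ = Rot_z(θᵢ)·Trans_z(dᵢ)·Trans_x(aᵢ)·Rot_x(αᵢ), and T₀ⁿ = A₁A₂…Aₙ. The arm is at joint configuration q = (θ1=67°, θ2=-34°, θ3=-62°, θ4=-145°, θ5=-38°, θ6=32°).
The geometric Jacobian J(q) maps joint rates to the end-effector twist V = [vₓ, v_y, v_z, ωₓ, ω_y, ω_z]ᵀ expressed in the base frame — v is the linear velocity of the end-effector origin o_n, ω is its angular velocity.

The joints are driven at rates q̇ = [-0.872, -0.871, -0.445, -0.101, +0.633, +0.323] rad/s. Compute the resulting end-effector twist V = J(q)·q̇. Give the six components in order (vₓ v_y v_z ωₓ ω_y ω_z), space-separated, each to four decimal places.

o_n = [1.5646, -0.6779, -0.0071]
J₁: ẑ×o_n = [0.6779, 1.5646, -0.0000], ω = ẑ
J2: z=[0.9205, -0.3907, 0.0000] o=[0.0899, 0.2117, 0.0000] → [0.0028, 0.0065, -0.2426, 0.9205, -0.3907, 0.0000]
J3: z=[-0.2185, -0.5147, -0.8290] o=[0.7029, 0.4018, -0.2796] → [-1.0354, -0.6549, 0.6795, -0.2185, -0.5147, -0.8290]
J4: z=[0.7182, 0.4904, -0.4937] o=[0.2734, 0.8589, -0.4502] → [-0.5415, -0.9558, -1.7368, 0.7182, 0.4904, -0.4937]
J5: z=[0.5579, 0.0183, 0.8297] o=[0.8163, 0.5595, -0.8087] → [1.0413, 0.1737, -0.7041, 0.5579, 0.0183, 0.8297]
J6: z=[0.5579, 0.0183, 0.8297] o=[1.0108, -0.0643, -0.3472] → [0.5152, 0.2697, -0.3524, 0.5579, 0.0183, 0.8297]
V = J·q̇ = [0.7475, -0.7850, -0.4751, -0.2437, 0.5373, 0.3400]

0.7475 -0.7850 -0.4751 -0.2437 0.5373 0.3400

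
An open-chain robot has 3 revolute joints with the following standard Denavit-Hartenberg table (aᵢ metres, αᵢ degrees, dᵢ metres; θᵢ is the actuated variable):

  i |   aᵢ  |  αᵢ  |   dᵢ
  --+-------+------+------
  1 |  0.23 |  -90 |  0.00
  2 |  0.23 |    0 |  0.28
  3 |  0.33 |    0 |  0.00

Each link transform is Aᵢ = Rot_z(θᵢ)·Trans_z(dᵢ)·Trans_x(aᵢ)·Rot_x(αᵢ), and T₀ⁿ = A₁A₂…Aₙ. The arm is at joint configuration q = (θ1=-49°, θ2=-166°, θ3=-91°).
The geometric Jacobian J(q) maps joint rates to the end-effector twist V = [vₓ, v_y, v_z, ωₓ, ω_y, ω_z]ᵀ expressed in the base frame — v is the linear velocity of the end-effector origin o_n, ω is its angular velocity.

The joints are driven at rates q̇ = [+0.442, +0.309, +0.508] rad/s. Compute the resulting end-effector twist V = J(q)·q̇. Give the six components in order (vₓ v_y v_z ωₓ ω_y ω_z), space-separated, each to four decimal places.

-0.2647 0.2591 0.1296 0.6166 0.5360 0.4420

o_n = [0.1671, 0.2346, -0.2659]
J₁: ẑ×o_n = [-0.2346, 0.1671, 0.0000], ω = ẑ
J2: z=[0.7547, 0.6561, 0.0000] o=[0.1509, -0.1736, 0.0000] → [-0.1744, 0.2007, 0.2974, 0.7547, 0.6561, 0.0000]
J3: z=[0.7547, 0.6561, 0.0000] o=[0.2158, 0.1785, 0.0556] → [-0.2110, 0.2427, 0.0742, 0.7547, 0.6561, 0.0000]
V = J·q̇ = [-0.2647, 0.2591, 0.1296, 0.6166, 0.5360, 0.4420]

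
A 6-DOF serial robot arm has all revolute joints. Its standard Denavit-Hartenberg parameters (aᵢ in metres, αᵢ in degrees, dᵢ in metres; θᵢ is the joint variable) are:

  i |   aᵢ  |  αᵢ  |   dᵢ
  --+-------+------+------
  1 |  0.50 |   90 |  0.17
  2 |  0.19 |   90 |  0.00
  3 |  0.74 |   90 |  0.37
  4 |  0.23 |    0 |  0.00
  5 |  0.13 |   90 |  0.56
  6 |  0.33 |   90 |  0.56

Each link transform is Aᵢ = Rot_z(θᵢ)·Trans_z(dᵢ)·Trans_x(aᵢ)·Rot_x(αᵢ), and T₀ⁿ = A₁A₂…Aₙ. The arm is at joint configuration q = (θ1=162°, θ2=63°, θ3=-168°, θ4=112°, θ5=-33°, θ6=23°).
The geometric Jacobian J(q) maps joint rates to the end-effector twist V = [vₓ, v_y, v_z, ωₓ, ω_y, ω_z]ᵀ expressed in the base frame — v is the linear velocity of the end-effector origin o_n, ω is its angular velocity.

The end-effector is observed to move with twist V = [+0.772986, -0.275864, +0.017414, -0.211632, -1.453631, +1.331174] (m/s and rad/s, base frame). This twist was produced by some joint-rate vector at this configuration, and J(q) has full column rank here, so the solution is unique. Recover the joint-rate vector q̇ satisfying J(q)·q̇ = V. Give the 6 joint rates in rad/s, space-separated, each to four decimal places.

o_n = [-0.5914, 0.6195, -1.3190]
J₁: ẑ×o_n = [-0.6195, -0.5914, 0.0000], ω = ẑ
J2: z=[0.3090, 0.9511, 0.0000] o=[-0.4755, 0.1545, 0.1700] → [-1.4161, 0.4601, 0.2539, 0.3090, 0.9511, 0.0000]
J3: z=[-0.8474, 0.2753, -0.4540] o=[-0.5576, 0.1812, 0.3393] → [-0.2576, -1.3899, -0.3621, -0.8474, 0.2753, -0.4540]
J4: z=[0.3920, 0.9011, -0.1853] o=[-0.6061, 0.0352, -0.4736] → [-0.6535, 0.3287, 0.2158, 0.3920, 0.9011, -0.1853]
J5: z=[0.3920, 0.9011, -0.1853] o=[-0.8177, 0.1227, -0.4953] → [-0.6502, 0.2810, -0.0092, 0.3920, 0.9011, -0.1853]
J6: z=[0.5132, -0.3813, -0.7689] o=[-0.6974, 0.6542, -0.6786] → [0.2175, 0.2471, 0.0226, 0.5132, -0.3813, -0.7689]
q̇ = J⁺·V = [0.7680, -0.2210, -0.5010, -0.5190, -0.7620, -0.1280]

0.7680 -0.2210 -0.5010 -0.5190 -0.7620 -0.1280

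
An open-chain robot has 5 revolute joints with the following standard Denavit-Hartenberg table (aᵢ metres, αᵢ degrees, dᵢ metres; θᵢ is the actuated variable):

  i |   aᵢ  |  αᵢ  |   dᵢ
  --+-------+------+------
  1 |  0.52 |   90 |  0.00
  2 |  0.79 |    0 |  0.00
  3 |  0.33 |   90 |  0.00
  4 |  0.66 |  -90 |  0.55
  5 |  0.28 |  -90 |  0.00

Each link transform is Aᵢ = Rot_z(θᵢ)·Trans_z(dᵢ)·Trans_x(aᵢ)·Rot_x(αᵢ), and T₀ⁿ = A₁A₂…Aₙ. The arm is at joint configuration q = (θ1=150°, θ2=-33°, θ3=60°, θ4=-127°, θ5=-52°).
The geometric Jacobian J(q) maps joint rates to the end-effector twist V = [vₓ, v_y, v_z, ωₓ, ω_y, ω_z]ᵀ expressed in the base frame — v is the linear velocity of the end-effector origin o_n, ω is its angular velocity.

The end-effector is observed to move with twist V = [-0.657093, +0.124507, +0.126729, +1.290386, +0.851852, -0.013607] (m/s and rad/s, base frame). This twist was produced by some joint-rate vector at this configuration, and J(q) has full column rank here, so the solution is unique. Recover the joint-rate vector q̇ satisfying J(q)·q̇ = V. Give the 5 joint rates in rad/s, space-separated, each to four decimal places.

0.2950 0.1000 0.7130 -0.0390 -0.9470

o_n = [-1.5276, 0.1143, -1.1945]
J₁: ẑ×o_n = [-0.1143, -1.5276, 0.0000], ω = ẑ
J2: z=[0.5000, 0.8660, 0.0000] o=[-0.4503, 0.2600, 0.0000] → [-1.0345, 0.5973, 0.8601, 0.5000, 0.8660, 0.0000]
J3: z=[0.5000, 0.8660, 0.0000] o=[-1.0241, 0.5913, -0.4303] → [-0.6619, 0.3821, 0.1976, 0.5000, 0.8660, 0.0000]
J4: z=[-0.3932, 0.2270, -0.8910] o=[-1.2788, 0.7383, -0.2804] → [-0.7634, -0.1377, 0.3018, -0.3932, 0.2270, -0.8910]
J5: z=[-0.9172, -0.1654, 0.3626] o=[-1.4521, 0.2297, -0.9508] → [0.0821, -0.2509, 0.0933, -0.9172, -0.1654, 0.3626]
q̇ = J⁺·V = [0.2950, 0.1000, 0.7130, -0.0390, -0.9470]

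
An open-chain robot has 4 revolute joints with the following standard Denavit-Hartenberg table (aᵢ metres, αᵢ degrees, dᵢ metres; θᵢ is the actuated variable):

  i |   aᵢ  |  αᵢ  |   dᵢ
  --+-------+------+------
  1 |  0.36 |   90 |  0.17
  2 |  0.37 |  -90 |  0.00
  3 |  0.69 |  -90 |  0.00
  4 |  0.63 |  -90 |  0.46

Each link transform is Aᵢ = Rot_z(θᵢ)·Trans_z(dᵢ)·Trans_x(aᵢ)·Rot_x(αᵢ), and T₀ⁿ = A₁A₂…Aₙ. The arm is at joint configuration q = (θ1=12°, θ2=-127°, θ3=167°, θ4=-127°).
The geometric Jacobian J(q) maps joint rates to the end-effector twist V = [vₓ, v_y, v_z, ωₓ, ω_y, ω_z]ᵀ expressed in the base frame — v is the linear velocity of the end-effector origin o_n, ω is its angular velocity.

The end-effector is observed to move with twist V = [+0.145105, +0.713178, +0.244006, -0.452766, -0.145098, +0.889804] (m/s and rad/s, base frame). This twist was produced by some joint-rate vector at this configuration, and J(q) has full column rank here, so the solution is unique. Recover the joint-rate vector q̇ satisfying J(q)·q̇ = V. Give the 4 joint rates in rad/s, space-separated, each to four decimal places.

o_n = [0.8452, -0.2071, -0.1038]
J₁: ẑ×o_n = [0.2071, 0.8452, -0.0000], ω = ẑ
J2: z=[0.2079, -0.9781, 0.0000] o=[0.3521, 0.0748, 0.1700] → [0.2678, 0.0569, 0.4237, 0.2079, -0.9781, 0.0000]
J3: z=[0.7812, 0.1660, -0.6018] o=[0.1343, 0.0286, -0.1255] → [-0.1382, -0.4448, -0.3021, 0.7812, 0.1660, -0.6018]
J4: z=[0.3350, -0.9249, 0.1797] o=[0.4978, 0.2645, 0.4114] → [0.5612, 0.2350, 0.1634, 0.3350, -0.9249, 0.1797]
q̇ = J⁺·V = [0.5970, 0.2680, -0.5540, -0.2260]

0.5970 0.2680 -0.5540 -0.2260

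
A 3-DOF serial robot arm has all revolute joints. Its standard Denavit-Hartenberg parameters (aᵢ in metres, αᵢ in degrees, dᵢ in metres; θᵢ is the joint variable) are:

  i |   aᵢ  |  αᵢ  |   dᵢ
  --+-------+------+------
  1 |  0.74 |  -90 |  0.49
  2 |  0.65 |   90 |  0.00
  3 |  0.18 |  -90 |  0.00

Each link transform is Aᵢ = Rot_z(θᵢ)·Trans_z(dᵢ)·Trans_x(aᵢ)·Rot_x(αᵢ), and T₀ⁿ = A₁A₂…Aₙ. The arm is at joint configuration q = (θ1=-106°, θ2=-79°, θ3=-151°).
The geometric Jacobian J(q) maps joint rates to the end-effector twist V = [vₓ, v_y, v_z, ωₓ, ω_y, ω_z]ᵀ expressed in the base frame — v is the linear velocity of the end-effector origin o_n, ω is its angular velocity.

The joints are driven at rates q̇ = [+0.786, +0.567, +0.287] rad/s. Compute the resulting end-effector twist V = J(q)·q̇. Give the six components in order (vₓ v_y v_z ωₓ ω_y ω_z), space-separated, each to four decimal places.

o_n = [-0.3138, -0.7776, 0.9735]
J₁: ẑ×o_n = [0.7776, -0.3138, 0.0000], ω = ẑ
J2: z=[0.9613, -0.2756, 0.0000] o=[-0.2040, -0.7113, 0.4900] → [-0.1333, -0.4648, -0.0940, 0.9613, -0.2756, 0.0000]
J3: z=[0.2706, 0.9436, 0.1908] o=[-0.2382, -0.8306, 1.1281] → [-0.1559, 0.0274, 0.0857, 0.2706, 0.9436, 0.1908]
V = J·q̇ = [0.4909, -0.5023, -0.0287, 0.6227, 0.1145, 0.8408]

0.4909 -0.5023 -0.0287 0.6227 0.1145 0.8408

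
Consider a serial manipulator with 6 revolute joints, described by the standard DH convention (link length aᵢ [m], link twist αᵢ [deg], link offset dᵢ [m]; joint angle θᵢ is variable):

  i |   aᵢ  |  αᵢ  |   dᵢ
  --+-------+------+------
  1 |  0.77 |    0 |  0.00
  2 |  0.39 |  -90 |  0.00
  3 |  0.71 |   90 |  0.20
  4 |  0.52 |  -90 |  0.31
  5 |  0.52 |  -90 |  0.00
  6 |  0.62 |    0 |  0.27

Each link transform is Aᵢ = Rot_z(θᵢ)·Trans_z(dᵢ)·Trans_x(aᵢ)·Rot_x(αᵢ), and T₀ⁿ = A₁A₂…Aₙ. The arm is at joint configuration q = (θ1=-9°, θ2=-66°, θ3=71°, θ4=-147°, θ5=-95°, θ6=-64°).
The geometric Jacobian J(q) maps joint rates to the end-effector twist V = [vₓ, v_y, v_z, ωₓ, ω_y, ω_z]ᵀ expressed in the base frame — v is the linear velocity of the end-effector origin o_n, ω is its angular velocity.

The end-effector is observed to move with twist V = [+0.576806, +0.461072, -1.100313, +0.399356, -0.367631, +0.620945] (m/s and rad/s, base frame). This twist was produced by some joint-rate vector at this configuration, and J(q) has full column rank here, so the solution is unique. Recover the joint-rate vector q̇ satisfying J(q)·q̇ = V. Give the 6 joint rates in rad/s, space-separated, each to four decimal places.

o_n = [0.5336, -1.8217, -0.0220]
J₁: ẑ×o_n = [1.8217, 0.5336, -0.0000], ω = ẑ
J2: z=[0.0000, 0.0000, 1.0000] o=[0.7605, -0.1205, 0.0000] → [1.7012, -0.2269, 0.0000, 0.0000, 0.0000, 1.0000]
J3: z=[0.9659, 0.2588, 0.0000] o=[0.8615, -0.4972, 0.0000] → [-0.0057, 0.0212, -1.1945, 0.9659, 0.2588, 0.0000]
J4: z=[0.2447, -0.9133, 0.3256] o=[1.1145, -0.6687, -0.6713] → [-0.2177, -0.3480, -0.8126, 0.2447, -0.9133, 0.3256]
J5: z=[-0.7642, -0.3883, -0.5150] o=[0.8800, -0.8880, -0.1580] → [-0.5337, 0.2824, 0.5790, -0.7642, -0.3883, -0.5150]
J6: z=[-0.5732, 0.0427, 0.8183] o=[1.0338, -1.3666, -0.0253] → [0.3725, -0.4074, 0.2822, -0.5732, 0.0427, 0.8183]
q̇ = J⁺·V = [0.9330, -0.5170, 0.9610, 0.4650, 0.5380, 0.4040]

0.9330 -0.5170 0.9610 0.4650 0.5380 0.4040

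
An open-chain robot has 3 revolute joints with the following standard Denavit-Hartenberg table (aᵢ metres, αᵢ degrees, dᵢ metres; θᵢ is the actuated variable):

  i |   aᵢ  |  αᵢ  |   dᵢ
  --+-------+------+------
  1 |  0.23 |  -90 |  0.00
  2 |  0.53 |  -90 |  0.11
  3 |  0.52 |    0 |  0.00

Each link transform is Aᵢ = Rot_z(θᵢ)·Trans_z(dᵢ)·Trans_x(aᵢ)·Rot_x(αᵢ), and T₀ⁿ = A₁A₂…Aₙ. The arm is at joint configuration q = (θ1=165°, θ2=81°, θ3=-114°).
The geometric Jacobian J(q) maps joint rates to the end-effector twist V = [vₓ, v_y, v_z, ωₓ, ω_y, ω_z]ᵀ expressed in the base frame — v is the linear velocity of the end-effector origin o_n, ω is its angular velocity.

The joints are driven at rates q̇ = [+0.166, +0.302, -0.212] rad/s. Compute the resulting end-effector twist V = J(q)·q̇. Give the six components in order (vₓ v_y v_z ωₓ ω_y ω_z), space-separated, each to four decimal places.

o_n = [-0.4217, -0.4927, -0.3146]
J₁: ẑ×o_n = [0.4927, -0.4217, 0.0000], ω = ẑ
J2: z=[-0.2588, -0.9659, 0.0000] o=[-0.2222, 0.0595, 0.0000] → [0.3039, -0.0814, -0.0498, -0.2588, -0.9659, 0.0000]
J3: z=[0.9540, -0.2556, -0.1564] o=[-0.3307, -0.0253, -0.5235] → [-0.1265, -0.1851, -0.4692, 0.9540, -0.2556, -0.1564]
V = J·q̇ = [0.2004, -0.0554, 0.0844, -0.2804, -0.2375, 0.1992]

0.2004 -0.0554 0.0844 -0.2804 -0.2375 0.1992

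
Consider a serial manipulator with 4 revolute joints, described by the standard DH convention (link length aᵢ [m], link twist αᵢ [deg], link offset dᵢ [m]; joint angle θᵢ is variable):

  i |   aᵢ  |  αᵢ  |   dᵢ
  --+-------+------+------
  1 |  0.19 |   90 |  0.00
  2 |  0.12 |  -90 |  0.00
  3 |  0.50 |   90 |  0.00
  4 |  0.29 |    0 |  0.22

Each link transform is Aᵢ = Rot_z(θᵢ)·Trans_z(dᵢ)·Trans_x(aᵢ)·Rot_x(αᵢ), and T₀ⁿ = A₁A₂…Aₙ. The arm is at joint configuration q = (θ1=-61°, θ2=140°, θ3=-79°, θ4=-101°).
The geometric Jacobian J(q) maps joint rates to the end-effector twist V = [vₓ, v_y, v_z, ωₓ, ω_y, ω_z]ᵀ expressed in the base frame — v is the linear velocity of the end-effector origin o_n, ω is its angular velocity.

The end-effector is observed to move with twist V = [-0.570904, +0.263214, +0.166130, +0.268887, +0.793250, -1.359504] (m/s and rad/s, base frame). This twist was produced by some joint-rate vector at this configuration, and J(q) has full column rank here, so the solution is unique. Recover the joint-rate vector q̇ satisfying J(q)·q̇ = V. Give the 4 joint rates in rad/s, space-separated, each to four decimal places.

o_n = [-0.2335, -0.5656, 0.2109]
J₁: ẑ×o_n = [0.5656, -0.2335, 0.0000], ω = ẑ
J2: z=[-0.8746, -0.4848, 0.0000] o=[0.0921, -0.1662, 0.0000] → [-0.1023, 0.1845, 0.1915, -0.8746, -0.4848, 0.0000]
J3: z=[-0.3116, 0.5622, -0.7660] o=[0.0475, -0.0858, 0.0771] → [-0.2924, 0.2570, 0.3076, -0.3116, 0.5622, -0.7660]
J4: z=[0.1977, -0.7502, -0.6310] o=[-0.4172, -0.2598, 0.1385] → [-0.2473, -0.1302, 0.0773, 0.1977, -0.7502, -0.6310]
q̇ = J⁺·V = [-0.6300, -0.6270, 0.9210, 0.0380]

-0.6300 -0.6270 0.9210 0.0380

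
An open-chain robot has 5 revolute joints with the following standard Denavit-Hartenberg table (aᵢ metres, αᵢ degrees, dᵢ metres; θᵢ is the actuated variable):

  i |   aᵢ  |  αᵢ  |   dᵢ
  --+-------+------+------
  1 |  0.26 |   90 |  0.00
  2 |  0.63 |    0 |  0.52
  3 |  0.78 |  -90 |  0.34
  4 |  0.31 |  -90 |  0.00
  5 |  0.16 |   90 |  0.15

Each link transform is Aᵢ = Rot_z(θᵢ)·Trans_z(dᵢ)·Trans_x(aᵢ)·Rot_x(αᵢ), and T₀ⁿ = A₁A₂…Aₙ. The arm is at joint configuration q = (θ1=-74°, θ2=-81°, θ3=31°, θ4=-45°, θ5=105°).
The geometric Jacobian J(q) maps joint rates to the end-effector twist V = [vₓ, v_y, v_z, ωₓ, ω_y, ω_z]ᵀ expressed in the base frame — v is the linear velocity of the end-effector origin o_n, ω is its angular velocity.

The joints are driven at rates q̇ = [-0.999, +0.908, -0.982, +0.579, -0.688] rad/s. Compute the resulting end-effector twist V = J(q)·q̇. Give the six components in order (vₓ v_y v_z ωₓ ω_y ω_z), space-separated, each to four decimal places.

-0.9094 0.1434 -0.0660 -0.3604 -0.2395 -0.2542

o_n = [-0.6505, -1.1559, -1.5458]
J₁: ẑ×o_n = [1.1559, -0.6505, 0.0000], ω = ẑ
J2: z=[-0.9613, -0.2756, 0.0000] o=[0.0717, -0.2499, 0.0000] → [0.4261, -1.4860, 0.6718, -0.9613, -0.2756, 0.0000]
J3: z=[-0.9613, -0.2756, 0.0000] o=[-0.4010, -0.4880, -0.6222] → [0.2546, -0.8878, 0.5732, -0.9613, -0.2756, 0.0000]
J4: z=[0.2112, -0.7364, 0.6428] o=[-0.5897, -1.0637, -1.2198] → [0.2994, 0.0298, -0.0642, 0.2112, -0.7364, 0.6428]
J5: z=[0.8050, -0.2420, -0.5417] o=[-0.7615, -1.2595, -1.3877] → [0.0944, 0.0672, 0.1103, 0.8050, -0.2420, -0.5417]
V = J·q̇ = [-0.9094, 0.1434, -0.0660, -0.3604, -0.2395, -0.2542]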